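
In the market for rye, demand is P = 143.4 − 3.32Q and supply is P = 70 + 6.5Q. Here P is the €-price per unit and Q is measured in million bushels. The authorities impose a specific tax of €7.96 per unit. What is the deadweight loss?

Competitive equilibrium: 143.4 − 3.32Q = 70 + 6.5Q → Q* = 7.4745, P* = 118.5845.
With the tax, the buyer price exceeds the seller price by 7.96: (143.4 − 3.32Q) − (70 + 6.5Q) = 7.96 → Q' = 6.664.
ΔQ = 7.4745 − 6.664 = 0.8105; the wedge equals the tax, 7.96.
The triangle = ½ × 0.8105 × 7.96 = €3.23 million.

€3.23 million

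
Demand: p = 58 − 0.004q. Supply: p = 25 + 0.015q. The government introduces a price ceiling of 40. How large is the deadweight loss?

5157.89

Competitive equilibrium: 58 − 0.004q = 25 + 0.015q → q* = 1736.8421, p* = 51.0526.
At the ceiling p = 40, quantity supplied = (40 − 25)/0.015 = 1000.
Willingness to pay at q' = 1000: 58 − 0.004·1000 = 54.
Δq = 1736.8421 − 1000 = 736.8421; wedge = 54 − 40 = 14.
Welfare loss = ½ × 736.8421 × 14 = 5157.89.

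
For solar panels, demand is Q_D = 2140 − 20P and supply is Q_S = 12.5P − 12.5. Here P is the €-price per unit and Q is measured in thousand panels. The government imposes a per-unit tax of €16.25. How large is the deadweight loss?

In inverse form: demand P = 107 − 0.05Q, supply P = 1 + 0.08Q.
Competitive equilibrium: 107 − 0.05Q = 1 + 0.08Q → Q* = 815.3846, P* = 66.2308.
With the tax, the buyer price exceeds the seller price by 16.25: (107 − 0.05Q) − (1 + 0.08Q) = 16.25 → Q' = 690.3846.
ΔQ = 815.3846 − 690.3846 = 125; the wedge equals the tax, 16.25.
DWL = ½ × 125 × 16.25 = €1015.625 thousand.

€1015.625 thousand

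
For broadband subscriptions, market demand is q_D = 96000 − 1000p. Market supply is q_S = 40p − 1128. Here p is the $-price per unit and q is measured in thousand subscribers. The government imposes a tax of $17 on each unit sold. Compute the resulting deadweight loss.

In inverse form: demand p = 96 − 0.001q, supply p = 28.2 + 0.025q.
Competitive equilibrium: 96 − 0.001q = 28.2 + 0.025q → q* = 2607.6923, p* = 93.3923.
With the tax, the buyer price exceeds the seller price by 17: (96 − 0.001q) − (28.2 + 0.025q) = 17 → q' = 1953.8462.
Δq = 2607.6923 − 1953.8462 = 653.8461; the wedge equals the tax, 17.
Welfare loss = ½ × 653.8461 × 17 = $5557.69 thousand.

$5557.69 thousand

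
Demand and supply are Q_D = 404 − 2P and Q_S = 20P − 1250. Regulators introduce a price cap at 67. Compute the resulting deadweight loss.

In inverse form: demand P = 202 − 0.5Q, supply P = 62.5 + 0.05Q.
Competitive equilibrium: 202 − 0.5Q = 62.5 + 0.05Q → Q* = 253.6364, P* = 75.1818.
At the ceiling P = 67, quantity supplied = (67 − 62.5)/0.05 = 90.
Willingness to pay at Q' = 90: 202 − 0.5·90 = 157.
ΔQ = 253.6364 − 90 = 163.6364; wedge = 157 − 67 = 90.
DWL = ½ × 163.6364 × 90 = 7363.64.

7363.64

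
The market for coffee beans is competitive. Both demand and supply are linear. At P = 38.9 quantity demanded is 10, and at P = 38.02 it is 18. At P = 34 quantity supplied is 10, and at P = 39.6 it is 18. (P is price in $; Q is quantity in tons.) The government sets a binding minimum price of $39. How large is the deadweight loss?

Demand slope = (38.02 − 38.9)/(18 − 10) = −0.11, so P = 40 − 0.11Q.
Supply slope = (39.6 − 34)/(18 − 10) = 0.7, so P = 27 + 0.7Q.
Competitive equilibrium: 40 − 0.11Q = 27 + 0.7Q → Q* = 16.0494, P* = 38.2346.
At the floor P = 39, quantity demanded = (40 − 39)/0.11 = 9.0909.
Sellers' marginal cost at Q' = 9.0909: 27 + 0.7·9.0909 = 33.3636.
ΔQ = 16.0494 − 9.0909 = 6.9585; wedge = 39 − 33.3636 = 5.6364.
Welfare loss = ½ × 6.9585 × 5.6364 = $19.61.

$19.61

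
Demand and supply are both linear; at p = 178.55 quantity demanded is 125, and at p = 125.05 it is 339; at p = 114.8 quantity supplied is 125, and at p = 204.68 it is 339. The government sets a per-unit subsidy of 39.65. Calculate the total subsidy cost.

Demand slope = (125.05 − 178.55)/(339 − 125) = −0.25, so p = 209.8 − 0.25q.
Supply slope = (204.68 − 114.8)/(339 − 125) = 0.42, so p = 62.3 + 0.42q.
Competitive equilibrium: 209.8 − 0.25q = 62.3 + 0.42q → q* = 220.1493, p* = 154.7627.
The subsidy lowers effective supply by 39.65: p = 22.65 + 0.42q.
New quantity: 209.8 − 0.25q = 22.65 + 0.42q → q' = 279.3284.
Total subsidy cost = 39.65 × 279.3284 = 11075.37.

11075.37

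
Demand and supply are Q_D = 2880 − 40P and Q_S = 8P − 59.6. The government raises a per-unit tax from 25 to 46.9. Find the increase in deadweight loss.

In inverse form: demand P = 72 − 0.025Q, supply P = 7.45 + 0.125Q.
Competitive equilibrium: 72 − 0.025Q = 7.45 + 0.125Q → Q* = 430.3333, P* = 61.2417.
For a per-unit tax t: ΔQ = t/0.15, so DWL = ½·t·(t/0.15) = t²/0.3.
At t = 25: DWL = 2083.333. At t = 46.9: DWL = 7332.033.
Increase = 7332.033 − 2083.333 = 5248.70.

5248.70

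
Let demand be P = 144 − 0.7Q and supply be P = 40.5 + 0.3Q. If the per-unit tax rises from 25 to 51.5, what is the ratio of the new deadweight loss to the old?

4.2436

Competitive equilibrium: 144 − 0.7Q = 40.5 + 0.3Q → Q* = 103.5, P* = 71.55.
For a per-unit tax t: ΔQ = t/1, so DWL = ½·t·(t/1) = t²/2.
At t = 25: DWL = 312.5. At t = 51.5: DWL = 1326.125.
Ratio = (51.5/25)² = 4.2436.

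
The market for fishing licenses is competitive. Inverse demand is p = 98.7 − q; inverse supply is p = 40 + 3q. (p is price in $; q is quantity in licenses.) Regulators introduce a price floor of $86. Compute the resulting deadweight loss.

$7.80

Competitive equilibrium: 98.7 − q = 40 + 3q → q* = 14.675, p* = 84.025.
At the floor p = 86, quantity demanded = (98.7 − 86)/1 = 12.7.
Sellers' marginal cost at q' = 12.7: 40 + 3·12.7 = 78.1.
Δq = 14.675 − 12.7 = 1.975; wedge = 86 − 78.1 = 7.9.
DWL = ½ × 1.975 × 7.9 = $7.80.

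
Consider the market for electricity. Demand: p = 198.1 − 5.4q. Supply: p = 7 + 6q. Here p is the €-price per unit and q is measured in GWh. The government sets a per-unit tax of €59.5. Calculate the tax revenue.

€686.86

Competitive equilibrium: 198.1 − 5.4q = 7 + 6q → q* = 16.7632, p* = 107.5789.
With the tax, the buyer price exceeds the seller price by 59.5: (198.1 − 5.4q) − (7 + 6q) = 59.5 → q' = 11.5439.
Tax revenue = 59.5 × 11.5439 = €686.86.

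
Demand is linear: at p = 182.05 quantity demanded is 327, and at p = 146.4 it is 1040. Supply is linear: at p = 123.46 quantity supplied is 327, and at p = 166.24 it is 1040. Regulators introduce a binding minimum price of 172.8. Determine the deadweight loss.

6646.81

Demand slope = (146.4 − 182.05)/(1040 − 327) = −0.05, so p = 198.4 − 0.05q.
Supply slope = (166.24 − 123.46)/(1040 − 327) = 0.06, so p = 103.84 + 0.06q.
Competitive equilibrium: 198.4 − 0.05q = 103.84 + 0.06q → q* = 859.6364, p* = 155.4182.
At the floor p = 172.8, quantity demanded = (198.4 − 172.8)/0.05 = 512.
Sellers' marginal cost at q' = 512: 103.84 + 0.06·512 = 134.56.
Δq = 859.6364 − 512 = 347.6364; wedge = 172.8 − 134.56 = 38.24.
Deadweight loss = ½ × 347.6364 × 38.24 = 6646.81.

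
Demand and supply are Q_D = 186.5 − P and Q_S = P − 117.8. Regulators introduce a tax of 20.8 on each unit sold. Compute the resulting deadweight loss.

108.16

In inverse form: demand P = 186.5 − Q, supply P = 117.8 + Q.
Competitive equilibrium: 186.5 − Q = 117.8 + Q → Q* = 34.35, P* = 152.15.
With the tax, the buyer price exceeds the seller price by 20.8: (186.5 − Q) − (117.8 + Q) = 20.8 → Q' = 23.95.
ΔQ = 34.35 − 23.95 = 10.4; the wedge equals the tax, 20.8.
Welfare loss = ½ × 10.4 × 20.8 = 108.16.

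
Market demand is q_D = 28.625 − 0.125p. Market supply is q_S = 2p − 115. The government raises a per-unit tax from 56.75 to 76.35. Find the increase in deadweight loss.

In inverse form: demand p = 229 − 8q, supply p = 57.5 + 0.5q.
Competitive equilibrium: 229 − 8q = 57.5 + 0.5q → q* = 20.1765, p* = 67.5882.
For a per-unit tax t: Δq = t/8.5, so DWL = ½·t·(t/8.5) = t²/17.
At t = 56.75: DWL = 189.445. At t = 76.35: DWL = 342.901.
Increase = 342.901 − 189.445 = 153.46.

153.46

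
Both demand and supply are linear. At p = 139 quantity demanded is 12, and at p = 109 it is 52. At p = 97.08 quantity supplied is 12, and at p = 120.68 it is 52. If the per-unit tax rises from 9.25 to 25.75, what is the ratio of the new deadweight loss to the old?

Demand slope = (109 − 139)/(52 − 12) = −0.75, so p = 148 − 0.75q.
Supply slope = (120.68 − 97.08)/(52 − 12) = 0.59, so p = 90 + 0.59q.
Competitive equilibrium: 148 − 0.75q = 90 + 0.59q → q* = 43.2836, p* = 115.5373.
For a per-unit tax t: Δq = t/1.34, so DWL = ½·t·(t/1.34) = t²/2.68.
At t = 9.25: DWL = 31.926. At t = 25.75: DWL = 247.411.
Ratio = (25.75/9.25)² = 7.749.

7.749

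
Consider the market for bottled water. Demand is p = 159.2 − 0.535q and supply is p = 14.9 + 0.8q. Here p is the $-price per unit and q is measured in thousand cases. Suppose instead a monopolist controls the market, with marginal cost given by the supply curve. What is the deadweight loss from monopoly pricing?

Competitive equilibrium: 159.2 − 0.535q = 14.9 + 0.8q → q* = 108.0899, p* = 101.3719.
Marginal revenue: MR = 159.2 − 1.07q. Set MR = MC: 159.2 − 1.07q = 14.9 + 0.8q → q_m = 77.1658.
Price p_m = 159.2 − 0.535·77.1658 = 117.9163; MC(q_m) = 14.9 + 0.8·77.1658 = 76.6326.
Competitive q* = 108.0899, so Δq = 30.9241; wedge = 117.9163 − 76.6326 = 41.2837.
The triangle = ½ × 30.9241 × 41.2837 = $638.33 thousand.

$638.33 thousand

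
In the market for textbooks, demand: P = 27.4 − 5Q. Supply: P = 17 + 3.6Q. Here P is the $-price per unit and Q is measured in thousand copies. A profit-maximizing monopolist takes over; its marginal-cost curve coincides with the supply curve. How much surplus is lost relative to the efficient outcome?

Competitive equilibrium: 27.4 − 5Q = 17 + 3.6Q → Q* = 1.2093, P* = 21.3535.
Marginal revenue: MR = 27.4 − 10Q. Set MR = MC: 27.4 − 10Q = 17 + 3.6Q → Q_m = 0.7647.
Price P_m = 27.4 − 5·0.7647 = 23.5765; MC(Q_m) = 17 + 3.6·0.7647 = 19.7529.
Competitive Q* = 1.2093, so ΔQ = 0.4446; wedge = 23.5765 − 19.7529 = 3.8236.
The triangle = ½ × 0.4446 × 3.8236 = $0.85 thousand.

$0.85 thousand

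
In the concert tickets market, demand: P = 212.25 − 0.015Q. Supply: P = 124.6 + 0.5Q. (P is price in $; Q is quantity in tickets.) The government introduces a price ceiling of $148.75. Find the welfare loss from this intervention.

$3825.98

Competitive equilibrium: 212.25 − 0.015Q = 124.6 + 0.5Q → Q* = 170.1942, P* = 209.6971.
At the ceiling P = 148.75, quantity supplied = (148.75 − 124.6)/0.5 = 48.3.
Willingness to pay at Q' = 48.3: 212.25 − 0.015·48.3 = 211.5255.
ΔQ = 170.1942 − 48.3 = 121.8942; wedge = 211.5255 − 148.75 = 62.7755.
Deadweight loss = ½ × 121.8942 × 62.7755 = $3825.98.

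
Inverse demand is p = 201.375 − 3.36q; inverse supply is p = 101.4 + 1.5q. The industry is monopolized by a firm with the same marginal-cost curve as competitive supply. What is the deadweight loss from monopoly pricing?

Competitive equilibrium: 201.375 − 3.36q = 101.4 + 1.5q → q* = 20.571, p* = 132.2565.
Marginal revenue: MR = 201.375 − 6.72q. Set MR = MC: 201.375 − 6.72q = 101.4 + 1.5q → q_m = 12.1624.
Price p_m = 201.375 − 3.36·12.1624 = 160.5093; MC(q_m) = 101.4 + 1.5·12.1624 = 119.6436.
Competitive q* = 20.571, so Δq = 8.4086; wedge = 160.5093 − 119.6436 = 40.8657.
Deadweight loss = ½ × 8.4086 × 40.8657 = 171.81.

171.81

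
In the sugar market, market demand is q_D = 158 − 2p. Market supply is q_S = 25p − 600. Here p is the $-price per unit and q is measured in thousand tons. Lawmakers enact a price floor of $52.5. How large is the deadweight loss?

$644.36 thousand

In inverse form: demand p = 79 − 0.5q, supply p = 24 + 0.04q.
Competitive equilibrium: 79 − 0.5q = 24 + 0.04q → q* = 101.8519, p* = 28.0741.
At the floor p = 52.5, quantity demanded = (79 − 52.5)/0.5 = 53.
Sellers' marginal cost at q' = 53: 24 + 0.04·53 = 26.12.
Δq = 101.8519 − 53 = 48.8519; wedge = 52.5 − 26.12 = 26.38.
DWL = ½ × 48.8519 × 26.38 = $644.36 thousand.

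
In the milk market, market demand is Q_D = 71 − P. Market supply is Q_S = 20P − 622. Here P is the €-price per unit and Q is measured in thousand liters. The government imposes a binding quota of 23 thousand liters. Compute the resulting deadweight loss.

In inverse form: demand P = 71 − Q, supply P = 31.1 + 0.05Q.
Competitive equilibrium: 71 − Q = 31.1 + 0.05Q → Q* = 38, P* = 33.
At Q = 23: demand price = 71 − 1·23 = 48; supply price = 31.1 + 0.05·23 = 32.25.
ΔQ = 38 − 23 = 15; wedge = 48 − 32.25 = 15.75.
DWL = ½ × 15 × 15.75 = €118.125 thousand.

€118.125 thousand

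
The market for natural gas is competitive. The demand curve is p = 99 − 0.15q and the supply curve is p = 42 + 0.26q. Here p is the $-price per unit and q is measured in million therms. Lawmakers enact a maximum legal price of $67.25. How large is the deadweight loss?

$360.05 million

Competitive equilibrium: 99 − 0.15q = 42 + 0.26q → q* = 139.0244, p* = 78.1463.
At the ceiling p = 67.25, quantity supplied = (67.25 − 42)/0.26 = 97.1154.
Willingness to pay at q' = 97.1154: 99 − 0.15·97.1154 = 84.4327.
Δq = 139.0244 − 97.1154 = 41.909; wedge = 84.4327 − 67.25 = 17.1827.
The triangle = ½ × 41.909 × 17.1827 = $360.05 million.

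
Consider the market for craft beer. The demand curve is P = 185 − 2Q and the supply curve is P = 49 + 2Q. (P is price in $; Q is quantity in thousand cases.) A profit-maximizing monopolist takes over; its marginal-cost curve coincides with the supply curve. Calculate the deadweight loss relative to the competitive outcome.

$256.89 thousand

Competitive equilibrium: 185 − 2Q = 49 + 2Q → Q* = 34, P* = 117.
Marginal revenue: MR = 185 − 4Q. Set MR = MC: 185 − 4Q = 49 + 2Q → Q_m = 22.6667.
Price P_m = 185 − 2·22.6667 = 139.6666; MC(Q_m) = 49 + 2·22.6667 = 94.3334.
Competitive Q* = 34, so ΔQ = 11.3333; wedge = 139.6666 − 94.3334 = 45.3332.
Deadweight loss = ½ × 11.3333 × 45.3332 = $256.89 thousand.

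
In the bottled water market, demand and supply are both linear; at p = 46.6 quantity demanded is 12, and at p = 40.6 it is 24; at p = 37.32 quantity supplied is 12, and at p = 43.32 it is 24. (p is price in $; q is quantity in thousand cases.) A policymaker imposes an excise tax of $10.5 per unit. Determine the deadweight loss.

$55.125 thousand

Demand slope = (40.6 − 46.6)/(24 − 12) = −0.5, so p = 52.6 − 0.5q.
Supply slope = (43.32 − 37.32)/(24 − 12) = 0.5, so p = 31.32 + 0.5q.
Competitive equilibrium: 52.6 − 0.5q = 31.32 + 0.5q → q* = 21.28, p* = 41.96.
With the tax, the buyer price exceeds the seller price by 10.5: (52.6 − 0.5q) − (31.32 + 0.5q) = 10.5 → q' = 10.78.
Δq = 21.28 − 10.78 = 10.5; the wedge equals the tax, 10.5.
DWL = ½ × 10.5 × 10.5 = $55.125 thousand.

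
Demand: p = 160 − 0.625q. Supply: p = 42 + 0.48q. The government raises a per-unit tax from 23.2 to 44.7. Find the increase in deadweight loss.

660.57

Competitive equilibrium: 160 − 0.625q = 42 + 0.48q → q* = 106.7873, p* = 93.2579.
For a per-unit tax t: Δq = t/1.105, so DWL = ½·t·(t/1.105) = t²/2.21.
At t = 23.2: DWL = 243.548. At t = 44.7: DWL = 904.113.
Increase = 904.113 − 243.548 = 660.57.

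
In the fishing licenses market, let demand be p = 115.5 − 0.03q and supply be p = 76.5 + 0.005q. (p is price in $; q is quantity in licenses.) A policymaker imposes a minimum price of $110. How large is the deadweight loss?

Competitive equilibrium: 115.5 − 0.03q = 76.5 + 0.005q → q* = 1114.285714, p* = 82.071429.
At the floor p = 110, quantity demanded = (115.5 − 110)/0.03 = 183.333333.
Sellers' marginal cost at q' = 183.333333: 76.5 + 0.005·183.333333 = 77.416667.
Δq = 1114.285714 − 183.333333 = 930.952381; wedge = 110 − 77.416667 = 32.583333.
Deadweight loss = ½ × 930.952381 × 32.583333 = $15166.77.

$15166.77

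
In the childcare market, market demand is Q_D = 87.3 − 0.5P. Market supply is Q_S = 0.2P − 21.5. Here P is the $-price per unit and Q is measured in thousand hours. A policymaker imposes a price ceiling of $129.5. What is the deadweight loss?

$94.12 thousand

In inverse form: demand P = 174.6 − 2Q, supply P = 107.5 + 5Q.
Competitive equilibrium: 174.6 − 2Q = 107.5 + 5Q → Q* = 9.5857, P* = 155.4286.
At the ceiling P = 129.5, quantity supplied = (129.5 − 107.5)/5 = 4.4.
Willingness to pay at Q' = 4.4: 174.6 − 2·4.4 = 165.8.
ΔQ = 9.5857 − 4.4 = 5.1857; wedge = 165.8 − 129.5 = 36.3.
Deadweight loss = ½ × 5.1857 × 36.3 = $94.12 thousand.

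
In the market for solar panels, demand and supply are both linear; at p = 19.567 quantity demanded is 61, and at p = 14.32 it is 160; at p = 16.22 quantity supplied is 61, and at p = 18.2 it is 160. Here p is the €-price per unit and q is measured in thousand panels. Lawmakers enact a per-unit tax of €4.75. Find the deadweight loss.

€154.54 thousand

Demand slope = (14.32 − 19.567)/(160 − 61) = −0.053, so p = 22.8 − 0.053q.
Supply slope = (18.2 − 16.22)/(160 − 61) = 0.02, so p = 15 + 0.02q.
Competitive equilibrium: 22.8 − 0.053q = 15 + 0.02q → q* = 106.8493, p* = 17.137.
With the tax, the buyer price exceeds the seller price by 4.75: (22.8 − 0.053q) − (15 + 0.02q) = 4.75 → q' = 41.7808.
Δq = 106.8493 − 41.7808 = 65.0685; the wedge equals the tax, 4.75.
Welfare loss = ½ × 65.0685 × 4.75 = €154.54 thousand.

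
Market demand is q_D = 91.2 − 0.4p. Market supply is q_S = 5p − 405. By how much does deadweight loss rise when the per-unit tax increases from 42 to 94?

1309.63

In inverse form: demand p = 228 − 2.5q, supply p = 81 + 0.2q.
Competitive equilibrium: 228 − 2.5q = 81 + 0.2q → q* = 54.4444, p* = 91.8889.
For a per-unit tax t: Δq = t/2.7, so DWL = ½·t·(t/2.7) = t²/5.4.
At t = 42: DWL = 326.667. At t = 94: DWL = 1636.296.
Increase = 1636.296 − 326.667 = 1309.63.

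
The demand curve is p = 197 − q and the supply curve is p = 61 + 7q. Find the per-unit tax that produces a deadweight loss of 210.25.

58

Competitive equilibrium: 197 − q = 61 + 7q → q* = 17, p* = 180.
A tax t gives Δq = t/8 and wedge t, so DWL = t²/16.
t²/16 = 210.25 → t² = 3364 → t = 58.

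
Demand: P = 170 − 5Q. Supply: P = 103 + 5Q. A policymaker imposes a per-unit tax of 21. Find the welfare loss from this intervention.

22.05

Competitive equilibrium: 170 − 5Q = 103 + 5Q → Q* = 6.7, P* = 136.5.
With the tax, the buyer price exceeds the seller price by 21: (170 − 5Q) − (103 + 5Q) = 21 → Q' = 4.6.
ΔQ = 6.7 − 4.6 = 2.1; the wedge equals the tax, 21.
DWL = ½ × 2.1 × 21 = 22.05.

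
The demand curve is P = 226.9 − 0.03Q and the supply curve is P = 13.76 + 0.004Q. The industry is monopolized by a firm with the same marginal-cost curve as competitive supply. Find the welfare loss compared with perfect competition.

146792.40

Competitive equilibrium: 226.9 − 0.03Q = 13.76 + 0.004Q → Q* = 6268.823529, P* = 38.835294.
Marginal revenue: MR = 226.9 − 0.06Q. Set MR = MC: 226.9 − 0.06Q = 13.76 + 0.004Q → Q_m = 3330.3125.
Price P_m = 226.9 − 0.03·3330.3125 = 126.990625; MC(Q_m) = 13.76 + 0.004·3330.3125 = 27.08125.
Competitive Q* = 6268.823529, so ΔQ = 2938.511029; wedge = 126.990625 − 27.08125 = 99.909375.
Welfare loss = ½ × 2938.511029 × 99.909375 = 146792.40.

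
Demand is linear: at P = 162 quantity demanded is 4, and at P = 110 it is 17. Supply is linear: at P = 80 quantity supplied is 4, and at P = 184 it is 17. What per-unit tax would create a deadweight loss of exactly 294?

84

Demand slope = (110 − 162)/(17 − 4) = −4, so P = 178 − 4Q.
Supply slope = (184 − 80)/(17 − 4) = 8, so P = 48 + 8Q.
Competitive equilibrium: 178 − 4Q = 48 + 8Q → Q* = 10.8333, P* = 134.6667.
A tax t gives ΔQ = t/12 and wedge t, so DWL = t²/24.
t²/24 = 294 → t² = 7056 → t = 84.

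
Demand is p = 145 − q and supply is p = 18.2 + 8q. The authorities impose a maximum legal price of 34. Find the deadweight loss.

660.36

Competitive equilibrium: 145 − q = 18.2 + 8q → q* = 14.0889, p* = 130.9111.
At the ceiling p = 34, quantity supplied = (34 − 18.2)/8 = 1.975.
Willingness to pay at q' = 1.975: 145 − 1·1.975 = 143.025.
Δq = 14.0889 − 1.975 = 12.1139; wedge = 143.025 − 34 = 109.025.
DWL = ½ × 12.1139 × 109.025 = 660.36.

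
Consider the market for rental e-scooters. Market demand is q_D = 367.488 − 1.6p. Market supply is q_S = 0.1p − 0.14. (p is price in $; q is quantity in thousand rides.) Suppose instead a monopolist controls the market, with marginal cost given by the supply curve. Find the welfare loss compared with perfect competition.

In inverse form: demand p = 229.68 − 0.625q, supply p = 1.4 + 10q.
Competitive equilibrium: 229.68 − 0.625q = 1.4 + 10q → q* = 21.4852, p* = 216.2518.
Marginal revenue: MR = 229.68 − 1.25q. Set MR = MC: 229.68 − 1.25q = 1.4 + 10q → q_m = 20.2916.
Price p_m = 229.68 − 0.625·20.2916 = 216.9978; MC(q_m) = 1.4 + 10·20.2916 = 204.316.
Competitive q* = 21.4852, so Δq = 1.1936; wedge = 216.9978 − 204.316 = 12.6818.
Deadweight loss = ½ × 1.1936 × 12.6818 = $7.57 thousand.

$7.57 thousand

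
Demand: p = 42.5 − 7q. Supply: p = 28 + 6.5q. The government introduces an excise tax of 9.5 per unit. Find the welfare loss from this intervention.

3.34

Competitive equilibrium: 42.5 − 7q = 28 + 6.5q → q* = 1.0741, p* = 34.9815.
With the tax, the buyer price exceeds the seller price by 9.5: (42.5 − 7q) − (28 + 6.5q) = 9.5 → q' = 0.3704.
Δq = 1.0741 − 0.3704 = 0.7037; the wedge equals the tax, 9.5.
The triangle = ½ × 0.7037 × 9.5 = 3.34.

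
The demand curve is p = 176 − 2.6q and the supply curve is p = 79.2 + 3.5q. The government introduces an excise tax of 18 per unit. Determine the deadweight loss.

Competitive equilibrium: 176 − 2.6q = 79.2 + 3.5q → q* = 15.8689, p* = 134.741.
With the tax, the buyer price exceeds the seller price by 18: (176 − 2.6q) − (79.2 + 3.5q) = 18 → q' = 12.918.
Δq = 15.8689 − 12.918 = 2.9509; the wedge equals the tax, 18.
The triangle = ½ × 2.9509 × 18 = 26.56.

26.56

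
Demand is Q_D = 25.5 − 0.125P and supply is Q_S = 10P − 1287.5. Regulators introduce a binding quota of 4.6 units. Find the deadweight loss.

89.09

In inverse form: demand P = 204 − 8Q, supply P = 128.75 + 0.1Q.
Competitive equilibrium: 204 − 8Q = 128.75 + 0.1Q → Q* = 9.2901, P* = 129.679.
At Q = 4.6: demand price = 204 − 8·4.6 = 167.2; supply price = 128.75 + 0.1·4.6 = 129.21.
ΔQ = 9.2901 − 4.6 = 4.6901; wedge = 167.2 − 129.21 = 37.99.
Welfare loss = ½ × 4.6901 × 37.99 = 89.09.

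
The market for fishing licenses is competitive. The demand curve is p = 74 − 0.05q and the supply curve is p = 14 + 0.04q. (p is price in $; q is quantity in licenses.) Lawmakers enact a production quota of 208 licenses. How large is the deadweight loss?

Competitive equilibrium: 74 − 0.05q = 14 + 0.04q → q* = 666.6667, p* = 40.6667.
At q = 208: demand price = 74 − 0.05·208 = 63.6; supply price = 14 + 0.04·208 = 22.32.
Δq = 666.6667 − 208 = 458.6667; wedge = 63.6 − 22.32 = 41.28.
Welfare loss = ½ × 458.6667 × 41.28 = $9466.88.

$9466.88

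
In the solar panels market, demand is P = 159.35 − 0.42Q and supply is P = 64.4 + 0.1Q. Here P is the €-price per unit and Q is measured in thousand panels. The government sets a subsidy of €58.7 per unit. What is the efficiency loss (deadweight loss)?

Competitive equilibrium: 159.35 − 0.42Q = 64.4 + 0.1Q → Q* = 182.5962, P* = 82.6596.
The subsidy lowers effective supply by 58.7: P = 5.7 + 0.1Q.
New quantity: 159.35 − 0.42Q = 5.7 + 0.1Q → Q' = 295.4808.
Overproduction ΔQ = 295.4808 − 182.5962 = 112.8846; wedge = subsidy = 58.7.
Welfare loss = ½ × 112.8846 × 58.7 = €3313.16 thousand.

€3313.16 thousand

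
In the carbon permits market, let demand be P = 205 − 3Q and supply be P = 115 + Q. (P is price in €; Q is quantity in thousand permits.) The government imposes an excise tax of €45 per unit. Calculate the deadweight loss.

Competitive equilibrium: 205 − 3Q = 115 + Q → Q* = 22.5, P* = 137.5.
With the tax, the buyer price exceeds the seller price by 45: (205 − 3Q) − (115 + Q) = 45 → Q' = 11.25.
ΔQ = 22.5 − 11.25 = 11.25; the wedge equals the tax, 45.
The triangle = ½ × 11.25 × 45 = €253.125 thousand.

€253.125 thousand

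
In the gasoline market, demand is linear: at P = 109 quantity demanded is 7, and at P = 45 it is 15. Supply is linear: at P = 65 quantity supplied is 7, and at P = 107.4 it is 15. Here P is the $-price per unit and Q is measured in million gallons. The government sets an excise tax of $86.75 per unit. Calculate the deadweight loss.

Demand slope = (45 − 109)/(15 − 7) = −8, so P = 165 − 8Q.
Supply slope = (107.4 − 65)/(15 − 7) = 5.3, so P = 27.9 + 5.3Q.
Competitive equilibrium: 165 − 8Q = 27.9 + 5.3Q → Q* = 10.3083, P* = 82.5338.
With the tax, the buyer price exceeds the seller price by 86.75: (165 − 8Q) − (27.9 + 5.3Q) = 86.75 → Q' = 3.7857.
ΔQ = 10.3083 − 3.7857 = 6.5226; the wedge equals the tax, 86.75.
Welfare loss = ½ × 6.5226 × 86.75 = $282.92 million.

$282.92 million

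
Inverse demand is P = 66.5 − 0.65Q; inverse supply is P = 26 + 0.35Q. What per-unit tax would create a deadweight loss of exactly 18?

Competitive equilibrium: 66.5 − 0.65Q = 26 + 0.35Q → Q* = 40.5, P* = 40.175.
A tax t gives ΔQ = t/1 and wedge t, so DWL = t²/2.
t²/2 = 18 → t² = 36 → t = 6.

6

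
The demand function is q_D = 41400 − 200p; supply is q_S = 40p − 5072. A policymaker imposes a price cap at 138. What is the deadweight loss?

In inverse form: demand p = 207 − 0.005q, supply p = 126.8 + 0.025q.
Competitive equilibrium: 207 − 0.005q = 126.8 + 0.025q → q* = 2673.3333, p* = 193.6333.
At the ceiling p = 138, quantity supplied = (138 − 126.8)/0.025 = 448.
Willingness to pay at q' = 448: 207 − 0.005·448 = 204.76.
Δq = 2673.3333 − 448 = 2225.3333; wedge = 204.76 − 138 = 66.76.
The triangle = ½ × 2225.3333 × 66.76 = 74281.63.

74281.63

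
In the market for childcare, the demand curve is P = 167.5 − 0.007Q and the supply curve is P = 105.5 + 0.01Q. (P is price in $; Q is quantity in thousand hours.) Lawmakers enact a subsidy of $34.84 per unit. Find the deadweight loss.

Competitive equilibrium: 167.5 − 0.007Q = 105.5 + 0.01Q → Q* = 3647.0588, P* = 141.9706.
The subsidy lowers effective supply by 34.84: P = 70.66 + 0.01Q.
New quantity: 167.5 − 0.007Q = 70.66 + 0.01Q → Q' = 5696.4706.
Overproduction ΔQ = 5696.4706 − 3647.0588 = 2049.4118; wedge = subsidy = 34.84.
Deadweight loss = ½ × 2049.4118 × 34.84 = $35700.75 thousand.

$35700.75 thousand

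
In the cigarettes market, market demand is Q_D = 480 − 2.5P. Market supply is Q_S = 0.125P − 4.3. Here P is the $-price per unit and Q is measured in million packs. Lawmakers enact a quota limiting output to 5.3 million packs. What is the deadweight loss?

$761.14 million

In inverse form: demand P = 192 − 0.4Q, supply P = 34.4 + 8Q.
Competitive equilibrium: 192 − 0.4Q = 34.4 + 8Q → Q* = 18.7619, P* = 184.4952.
At Q = 5.3: demand price = 192 − 0.4·5.3 = 189.88; supply price = 34.4 + 8·5.3 = 76.8.
ΔQ = 18.7619 − 5.3 = 13.4619; wedge = 189.88 − 76.8 = 113.08.
Welfare loss = ½ × 13.4619 × 113.08 = $761.14 million.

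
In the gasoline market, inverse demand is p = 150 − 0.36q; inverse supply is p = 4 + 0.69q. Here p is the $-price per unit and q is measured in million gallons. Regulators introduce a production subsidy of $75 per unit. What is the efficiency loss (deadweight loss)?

$2678.57 million

Competitive equilibrium: 150 − 0.36q = 4 + 0.69q → q* = 139.0476, p* = 99.9429.
The subsidy lowers effective supply by 75: p = 0.69q − 71.
New quantity: 150 − 0.36q = 0.69q − 71 → q' = 210.4762.
Overproduction Δq = 210.4762 − 139.0476 = 71.4286; wedge = subsidy = 75.
Deadweight loss = ½ × 71.4286 × 75 = $2678.57 million.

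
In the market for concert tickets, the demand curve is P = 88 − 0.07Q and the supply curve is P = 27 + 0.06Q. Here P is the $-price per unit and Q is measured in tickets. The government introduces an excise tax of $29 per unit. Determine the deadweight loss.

$3234.62

Competitive equilibrium: 88 − 0.07Q = 27 + 0.06Q → Q* = 469.2308, P* = 55.1538.
With the tax, the buyer price exceeds the seller price by 29: (88 − 0.07Q) − (27 + 0.06Q) = 29 → Q' = 246.1538.
ΔQ = 469.2308 − 246.1538 = 223.077; the wedge equals the tax, 29.
DWL = ½ × 223.077 × 29 = $3234.62.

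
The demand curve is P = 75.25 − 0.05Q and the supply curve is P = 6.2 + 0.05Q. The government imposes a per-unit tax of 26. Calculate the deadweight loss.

3380

Competitive equilibrium: 75.25 − 0.05Q = 6.2 + 0.05Q → Q* = 690.5, P* = 40.725.
With the tax, the buyer price exceeds the seller price by 26: (75.25 − 0.05Q) − (6.2 + 0.05Q) = 26 → Q' = 430.5.
ΔQ = 690.5 − 430.5 = 260; the wedge equals the tax, 26.
The triangle = ½ × 260 × 26 = 3380.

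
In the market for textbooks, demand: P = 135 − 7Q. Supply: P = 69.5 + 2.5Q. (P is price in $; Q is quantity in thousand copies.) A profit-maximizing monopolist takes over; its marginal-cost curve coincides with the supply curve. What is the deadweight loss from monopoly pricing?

Competitive equilibrium: 135 − 7Q = 69.5 + 2.5Q → Q* = 6.8947, P* = 86.7368.
Marginal revenue: MR = 135 − 14Q. Set MR = MC: 135 − 14Q = 69.5 + 2.5Q → Q_m = 3.9697.
Price P_m = 135 − 7·3.9697 = 107.2121; MC(Q_m) = 69.5 + 2.5·3.9697 = 79.4243.
Competitive Q* = 6.8947, so ΔQ = 2.925; wedge = 107.2121 − 79.4243 = 27.7878.
Deadweight loss = ½ × 2.925 × 27.7878 = $40.64 thousand.

$40.64 thousand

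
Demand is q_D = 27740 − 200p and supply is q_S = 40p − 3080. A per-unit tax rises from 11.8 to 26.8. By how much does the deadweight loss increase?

In inverse form: demand p = 138.7 − 0.005q, supply p = 77 + 0.025q.
Competitive equilibrium: 138.7 − 0.005q = 77 + 0.025q → q* = 2056.6667, p* = 128.4167.
For a per-unit tax t: Δq = t/0.03, so DWL = ½·t·(t/0.03) = t²/0.06.
At t = 11.8: DWL = 2320.667. At t = 26.8: DWL = 11970.667.
Increase = 11970.667 − 2320.667 = 9650.

9650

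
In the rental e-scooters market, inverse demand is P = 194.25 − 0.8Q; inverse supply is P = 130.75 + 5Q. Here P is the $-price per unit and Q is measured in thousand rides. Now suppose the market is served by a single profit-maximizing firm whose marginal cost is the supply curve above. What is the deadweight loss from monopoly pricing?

$5.11 thousand

Competitive equilibrium: 194.25 − 0.8Q = 130.75 + 5Q → Q* = 10.9483, P* = 185.4914.
Marginal revenue: MR = 194.25 − 1.6Q. Set MR = MC: 194.25 − 1.6Q = 130.75 + 5Q → Q_m = 9.6212.
Price P_m = 194.25 − 0.8·9.6212 = 186.553; MC(Q_m) = 130.75 + 5·9.6212 = 178.856.
Competitive Q* = 10.9483, so ΔQ = 1.3271; wedge = 186.553 − 178.856 = 7.697.
Welfare loss = ½ × 1.3271 × 7.697 = $5.11 thousand.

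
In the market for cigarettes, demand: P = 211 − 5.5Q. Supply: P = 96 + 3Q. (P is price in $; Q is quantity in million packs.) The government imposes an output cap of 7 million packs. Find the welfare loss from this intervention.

Competitive equilibrium: 211 − 5.5Q = 96 + 3Q → Q* = 13.5294, P* = 136.5882.
At Q = 7: demand price = 211 − 5.5·7 = 172.5; supply price = 96 + 3·7 = 117.
ΔQ = 13.5294 − 7 = 6.5294; wedge = 172.5 − 117 = 55.5.
Deadweight loss = ½ × 6.5294 × 55.5 = $181.19 million.

$181.19 million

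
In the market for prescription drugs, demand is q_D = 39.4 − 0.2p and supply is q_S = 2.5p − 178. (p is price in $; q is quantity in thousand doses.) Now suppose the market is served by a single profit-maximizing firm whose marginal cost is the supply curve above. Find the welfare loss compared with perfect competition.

$338.70 thousand

In inverse form: demand p = 197 − 5q, supply p = 71.2 + 0.4q.
Competitive equilibrium: 197 − 5q = 71.2 + 0.4q → q* = 23.2963, p* = 80.51852.
Marginal revenue: MR = 197 − 10q. Set MR = MC: 197 − 10q = 71.2 + 0.4q → q_m = 12.09615.
Price p_m = 197 − 5·12.09615 = 136.51925; MC(q_m) = 71.2 + 0.4·12.09615 = 76.03846.
Competitive q* = 23.2963, so Δq = 11.20015; wedge = 136.51925 − 76.03846 = 60.48079.
The triangle = ½ × 11.20015 × 60.48079 = $338.70 thousand.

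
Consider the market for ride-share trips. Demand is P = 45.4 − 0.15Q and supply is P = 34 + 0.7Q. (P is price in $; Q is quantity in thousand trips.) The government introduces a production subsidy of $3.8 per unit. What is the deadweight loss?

Competitive equilibrium: 45.4 − 0.15Q = 34 + 0.7Q → Q* = 13.4118, P* = 43.3882.
The subsidy lowers effective supply by 3.8: P = 30.2 + 0.7Q.
New quantity: 45.4 − 0.15Q = 30.2 + 0.7Q → Q' = 17.8824.
Overproduction ΔQ = 17.8824 − 13.4118 = 4.4706; wedge = subsidy = 3.8.
Welfare loss = ½ × 4.4706 × 3.8 = $8.49 thousand.

$8.49 thousand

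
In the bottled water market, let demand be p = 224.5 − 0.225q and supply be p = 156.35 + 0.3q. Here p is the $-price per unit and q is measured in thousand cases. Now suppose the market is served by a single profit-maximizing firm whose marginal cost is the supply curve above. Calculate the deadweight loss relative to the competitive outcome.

Competitive equilibrium: 224.5 − 0.225q = 156.35 + 0.3q → q* = 129.8095, p* = 195.2929.
Marginal revenue: MR = 224.5 − 0.45q. Set MR = MC: 224.5 − 0.45q = 156.35 + 0.3q → q_m = 90.8667.
Price p_m = 224.5 − 0.225·90.8667 = 204.055; MC(q_m) = 156.35 + 0.3·90.8667 = 183.61.
Competitive q* = 129.8095, so Δq = 38.9428; wedge = 204.055 − 183.61 = 20.445.
DWL = ½ × 38.9428 × 20.445 = $398.09 thousand.

$398.09 thousand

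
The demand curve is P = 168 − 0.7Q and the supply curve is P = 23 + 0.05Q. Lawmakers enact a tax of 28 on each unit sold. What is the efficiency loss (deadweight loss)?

522.67

Competitive equilibrium: 168 − 0.7Q = 23 + 0.05Q → Q* = 193.3333, P* = 32.6667.
With the tax, the buyer price exceeds the seller price by 28: (168 − 0.7Q) − (23 + 0.05Q) = 28 → Q' = 156.
ΔQ = 193.3333 − 156 = 37.3333; the wedge equals the tax, 28.
The triangle = ½ × 37.3333 × 28 = 522.67.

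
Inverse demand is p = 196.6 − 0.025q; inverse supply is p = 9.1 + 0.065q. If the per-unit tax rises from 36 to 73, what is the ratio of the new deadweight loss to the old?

4.112

Competitive equilibrium: 196.6 − 0.025q = 9.1 + 0.065q → q* = 2083.3333, p* = 144.5167.
For a per-unit tax t: Δq = t/0.09, so DWL = ½·t·(t/0.09) = t²/0.18.
At t = 36: DWL = 7200. At t = 73: DWL = 29605.556.
Ratio = (73/36)² = 4.112.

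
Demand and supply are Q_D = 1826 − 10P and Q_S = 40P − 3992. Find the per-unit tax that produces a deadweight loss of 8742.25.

46.75

In inverse form: demand P = 182.6 − 0.1Q, supply P = 99.8 + 0.025Q.
Competitive equilibrium: 182.6 − 0.1Q = 99.8 + 0.025Q → Q* = 662.4, P* = 116.36.
A tax t gives ΔQ = t/0.125 and wedge t, so DWL = t²/0.25.
t²/0.25 = 8742.25 → t² = 2185.5625 → t = 46.75.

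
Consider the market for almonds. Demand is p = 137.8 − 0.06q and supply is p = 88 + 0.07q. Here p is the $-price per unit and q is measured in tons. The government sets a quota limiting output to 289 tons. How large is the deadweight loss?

Competitive equilibrium: 137.8 − 0.06q = 88 + 0.07q → q* = 383.0769, p* = 114.8154.
At q = 289: demand price = 137.8 − 0.06·289 = 120.46; supply price = 88 + 0.07·289 = 108.23.
Δq = 383.0769 − 289 = 94.0769; wedge = 120.46 − 108.23 = 12.23.
Deadweight loss = ½ × 94.0769 × 12.23 = $575.28.

$575.28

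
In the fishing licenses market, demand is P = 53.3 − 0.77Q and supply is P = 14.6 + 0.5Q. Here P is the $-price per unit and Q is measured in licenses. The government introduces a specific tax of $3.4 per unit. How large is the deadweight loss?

$4.55

Competitive equilibrium: 53.3 − 0.77Q = 14.6 + 0.5Q → Q* = 30.4724, P* = 29.8362.
With the tax, the buyer price exceeds the seller price by 3.4: (53.3 − 0.77Q) − (14.6 + 0.5Q) = 3.4 → Q' = 27.7953.
ΔQ = 30.4724 − 27.7953 = 2.6771; the wedge equals the tax, 3.4.
Welfare loss = ½ × 2.6771 × 3.4 = $4.55.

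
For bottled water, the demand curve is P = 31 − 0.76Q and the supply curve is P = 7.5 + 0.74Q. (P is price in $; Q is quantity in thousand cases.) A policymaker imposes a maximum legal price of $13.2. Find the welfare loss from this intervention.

Competitive equilibrium: 31 − 0.76Q = 7.5 + 0.74Q → Q* = 15.6667, P* = 19.0933.
At the ceiling P = 13.2, quantity supplied = (13.2 − 7.5)/0.74 = 7.7027.
Willingness to pay at Q' = 7.7027: 31 − 0.76·7.7027 = 25.1459.
ΔQ = 15.6667 − 7.7027 = 7.964; wedge = 25.1459 − 13.2 = 11.9459.
DWL = ½ × 7.964 × 11.9459 = $47.57 thousand.

$47.57 thousand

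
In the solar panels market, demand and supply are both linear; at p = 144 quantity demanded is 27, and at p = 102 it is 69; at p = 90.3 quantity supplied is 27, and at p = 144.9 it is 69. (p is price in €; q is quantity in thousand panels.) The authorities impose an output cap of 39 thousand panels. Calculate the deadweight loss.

€148.09 thousand

Demand slope = (102 − 144)/(69 − 27) = −1, so p = 171 − q.
Supply slope = (144.9 − 90.3)/(69 − 27) = 1.3, so p = 55.2 + 1.3q.
Competitive equilibrium: 171 − q = 55.2 + 1.3q → q* = 50.3478, p* = 120.6522.
At q = 39: demand price = 171 − 1·39 = 132; supply price = 55.2 + 1.3·39 = 105.9.
Δq = 50.3478 − 39 = 11.3478; wedge = 132 − 105.9 = 26.1.
Deadweight loss = ½ × 11.3478 × 26.1 = €148.09 thousand.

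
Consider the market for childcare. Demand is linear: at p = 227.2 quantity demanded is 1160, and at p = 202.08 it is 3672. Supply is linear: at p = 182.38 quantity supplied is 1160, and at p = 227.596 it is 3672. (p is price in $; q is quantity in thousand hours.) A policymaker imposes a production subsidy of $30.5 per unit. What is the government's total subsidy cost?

$117425 thousand

Demand slope = (202.08 − 227.2)/(3672 − 1160) = −0.01, so p = 238.8 − 0.01q.
Supply slope = (227.596 − 182.38)/(3672 − 1160) = 0.018, so p = 161.5 + 0.018q.
Competitive equilibrium: 238.8 − 0.01q = 161.5 + 0.018q → q* = 2760.7143, p* = 211.1929.
The subsidy lowers effective supply by 30.5: p = 131 + 0.018q.
New quantity: 238.8 − 0.01q = 131 + 0.018q → q' = 3850.
Total subsidy cost = 30.5 × 3850 = $117425 thousand.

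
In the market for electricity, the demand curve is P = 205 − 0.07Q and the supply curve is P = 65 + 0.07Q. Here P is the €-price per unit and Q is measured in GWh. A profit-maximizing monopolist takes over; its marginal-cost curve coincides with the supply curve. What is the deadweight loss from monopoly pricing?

Competitive equilibrium: 205 − 0.07Q = 65 + 0.07Q → Q* = 1000, P* = 135.
Marginal revenue: MR = 205 − 0.14Q. Set MR = MC: 205 − 0.14Q = 65 + 0.07Q → Q_m = 666.66667.
Price P_m = 205 − 0.07·666.66667 = 158.33333; MC(Q_m) = 65 + 0.07·666.66667 = 111.66667.
Competitive Q* = 1000, so ΔQ = 333.33333; wedge = 158.33333 − 111.66667 = 46.66666.
The triangle = ½ × 333.33333 × 46.66666 = €7777.78.

€7777.78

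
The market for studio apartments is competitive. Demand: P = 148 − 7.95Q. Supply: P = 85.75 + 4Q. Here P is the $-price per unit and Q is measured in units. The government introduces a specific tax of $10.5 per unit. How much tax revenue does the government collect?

$45.47

Competitive equilibrium: 148 − 7.95Q = 85.75 + 4Q → Q* = 5.2092, P* = 106.5868.
With the tax, the buyer price exceeds the seller price by 10.5: (148 − 7.95Q) − (85.75 + 4Q) = 10.5 → Q' = 4.3305.
Tax revenue = 10.5 × 4.3305 = $45.47.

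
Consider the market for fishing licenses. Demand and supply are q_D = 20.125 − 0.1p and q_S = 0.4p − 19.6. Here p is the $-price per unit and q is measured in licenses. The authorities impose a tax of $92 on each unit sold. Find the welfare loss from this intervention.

In inverse form: demand p = 201.25 − 10q, supply p = 49 + 2.5q.
Competitive equilibrium: 201.25 − 10q = 49 + 2.5q → q* = 12.18, p* = 79.45.
With the tax, the buyer price exceeds the seller price by 92: (201.25 − 10q) − (49 + 2.5q) = 92 → q' = 4.82.
Δq = 12.18 − 4.82 = 7.36; the wedge equals the tax, 92.
DWL = ½ × 7.36 × 92 = $338.56.

$338.56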